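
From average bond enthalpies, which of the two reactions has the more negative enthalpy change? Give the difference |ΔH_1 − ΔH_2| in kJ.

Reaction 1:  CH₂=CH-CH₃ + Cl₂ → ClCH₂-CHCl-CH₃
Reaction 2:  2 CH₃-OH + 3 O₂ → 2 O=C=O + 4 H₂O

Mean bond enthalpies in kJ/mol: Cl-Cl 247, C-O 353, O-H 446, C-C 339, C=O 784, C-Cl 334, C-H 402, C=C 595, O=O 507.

Reaction 1:
  Bonds broken (reactants):
    C-C: 1 × 339 = 339
    C-H: 6 × 402 = 2412
    C=C: 1 × 595 = 595
    Cl-Cl: 1 × 247 = 247
    Σ(broken) = 3593 kJ
  Bonds formed (products):
    C-C: 2 × 339 = 678
    C-Cl: 2 × 334 = 668
    C-H: 6 × 402 = 2412
    Σ(formed) = 3758 kJ
  ΔH_1 = 3593 − 3758 = −165 kJ
Reaction 2:
  Bonds broken (reactants):
    C-H: 6 × 402 = 2412
    C-O: 2 × 353 = 706
    O-H: 2 × 446 = 892
    O=O: 3 × 507 = 1521
    Σ(broken) = 5531 kJ
  Bonds formed (products):
    C=O: 4 × 784 = 3136
    O-H: 8 × 446 = 3568
    Σ(formed) = 6704 kJ
  ΔH_2 = 5531 − 6704 = −1173 kJ
ΔH_1 − ΔH_2 = +1008 kJ, so reaction 2 has the more negative ΔH; |ΔH_1 − ΔH_2| = 1008 kJ.

Reaction 2, by 1008 kJ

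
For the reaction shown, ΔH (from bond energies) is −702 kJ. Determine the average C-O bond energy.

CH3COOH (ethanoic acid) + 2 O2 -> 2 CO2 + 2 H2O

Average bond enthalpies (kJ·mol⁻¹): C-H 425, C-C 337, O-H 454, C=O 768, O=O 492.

D(C-O) ≈ 368 kJ/mol

Let D be the C-O bond energy.
Σ(broken) = 1×337 + 3×425 + 1×D + 1×768 + 1×454 + 2×492 = 3818 + D
Σ(formed) = 4×768 + 4×454 = 4888
ΔH = Σ(broken) − Σ(formed) = (3818 + D) − (4888) = −1070 + D
Setting this equal to −702 kJ gives D = 368 kJ/mol.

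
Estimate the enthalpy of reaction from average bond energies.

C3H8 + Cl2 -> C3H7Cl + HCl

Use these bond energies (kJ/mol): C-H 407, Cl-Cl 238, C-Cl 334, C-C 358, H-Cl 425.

Bonds broken (reactants):
  C-C: 2 × 358 = 716
  C-H: 8 × 407 = 3256
  Cl-Cl: 1 × 238 = 238
  Σ(broken) = 4210 kJ
Bonds formed (products):
  C-C: 2 × 358 = 716
  C-Cl: 1 × 334 = 334
  C-H: 7 × 407 = 2849
  H-Cl: 1 × 425 = 425
  Σ(formed) = 4324 kJ
ΔH = Σ(broken) − Σ(formed) = 4210 − 4324 = −114 kJ

ΔH ≈ −114 kJ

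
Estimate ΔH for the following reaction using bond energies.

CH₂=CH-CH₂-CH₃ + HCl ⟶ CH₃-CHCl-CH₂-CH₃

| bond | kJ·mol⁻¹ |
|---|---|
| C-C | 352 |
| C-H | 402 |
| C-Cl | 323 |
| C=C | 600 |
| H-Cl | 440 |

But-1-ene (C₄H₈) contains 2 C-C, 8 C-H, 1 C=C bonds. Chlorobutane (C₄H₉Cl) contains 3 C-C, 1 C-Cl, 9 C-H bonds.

Bonds broken (reactants):
  C-C: 2 × 352 = 704
  C-H: 8 × 402 = 3216
  C=C: 1 × 600 = 600
  H-Cl: 1 × 440 = 440
  Σ(broken) = 4960 kJ
Bonds formed (products):
  C-C: 3 × 352 = 1056
  C-Cl: 1 × 323 = 323
  C-H: 9 × 402 = 3618
  Σ(formed) = 4997 kJ
ΔH = Σ(broken) − Σ(formed) = 4960 − 4997 = −37 kJ

ΔH ≈ −37 kJ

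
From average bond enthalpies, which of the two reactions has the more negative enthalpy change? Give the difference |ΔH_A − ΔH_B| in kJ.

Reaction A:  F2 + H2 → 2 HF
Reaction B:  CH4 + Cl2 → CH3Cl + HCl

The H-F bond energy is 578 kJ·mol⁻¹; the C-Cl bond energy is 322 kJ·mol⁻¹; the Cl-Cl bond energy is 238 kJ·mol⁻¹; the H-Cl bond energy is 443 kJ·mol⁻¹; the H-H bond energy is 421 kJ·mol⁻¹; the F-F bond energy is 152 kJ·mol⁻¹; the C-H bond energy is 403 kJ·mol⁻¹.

Reaction A, by 459 kJ

Reaction A:
  Bonds broken (reactants):
    F-F: 1 × 152 = 152
    H-H: 1 × 421 = 421
    Σ(broken) = 573 kJ
  Bonds formed (products):
    H-F: 2 × 578 = 1156
    Σ(formed) = 1156 kJ
  ΔH_A = 573 − 1156 = −583 kJ
Reaction B:
  Bonds broken (reactants):
    C-H: 4 × 403 = 1612
    Cl-Cl: 1 × 238 = 238
    Σ(broken) = 1850 kJ
  Bonds formed (products):
    C-Cl: 1 × 322 = 322
    C-H: 3 × 403 = 1209
    H-Cl: 1 × 443 = 443
    Σ(formed) = 1974 kJ
  ΔH_B = 1850 − 1974 = −124 kJ
ΔH_A − ΔH_B = −459 kJ, so reaction A has the more negative ΔH; |ΔH_A − ΔH_B| = 459 kJ.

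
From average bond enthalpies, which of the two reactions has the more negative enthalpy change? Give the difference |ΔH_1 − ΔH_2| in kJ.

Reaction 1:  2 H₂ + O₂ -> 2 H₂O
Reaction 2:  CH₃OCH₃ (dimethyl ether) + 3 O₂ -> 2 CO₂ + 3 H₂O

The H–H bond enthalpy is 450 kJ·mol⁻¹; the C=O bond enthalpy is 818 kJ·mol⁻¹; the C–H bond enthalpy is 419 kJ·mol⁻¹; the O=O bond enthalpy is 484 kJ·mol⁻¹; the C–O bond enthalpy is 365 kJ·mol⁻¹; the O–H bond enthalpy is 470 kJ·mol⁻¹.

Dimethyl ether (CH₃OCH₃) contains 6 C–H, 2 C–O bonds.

Reaction 2, by 900 kJ

Reaction 1:
  Bonds broken (reactants):
    H–H: 2 × 450 = 900
    O=O: 1 × 484 = 484
    Σ(broken) = 1384 kJ
  Bonds formed (products):
    O–H: 4 × 470 = 1880
    Σ(formed) = 1880 kJ
  ΔH_1 = 1384 − 1880 = −496 kJ
Reaction 2:
  Bonds broken (reactants):
    C–H: 6 × 419 = 2514
    C–O: 2 × 365 = 730
    O=O: 3 × 484 = 1452
    Σ(broken) = 4696 kJ
  Bonds formed (products):
    C=O: 4 × 818 = 3272
    O–H: 6 × 470 = 2820
    Σ(formed) = 6092 kJ
  ΔH_2 = 4696 − 6092 = −1396 kJ
ΔH_1 − ΔH_2 = +900 kJ, so reaction 2 has the more negative ΔH; |ΔH_1 − ΔH_2| = 900 kJ.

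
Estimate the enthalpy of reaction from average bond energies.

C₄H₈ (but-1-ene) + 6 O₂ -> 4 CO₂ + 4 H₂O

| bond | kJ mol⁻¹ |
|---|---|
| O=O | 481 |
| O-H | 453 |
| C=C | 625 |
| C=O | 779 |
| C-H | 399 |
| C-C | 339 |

Bonds broken (reactants):
  C-C: 2 × 339 = 678
  C-H: 8 × 399 = 3192
  C=C: 1 × 625 = 625
  O=O: 6 × 481 = 2886
  Σ(broken) = 7381 kJ
Bonds formed (products):
  C=O: 8 × 779 = 6232
  O-H: 8 × 453 = 3624
  Σ(formed) = 9856 kJ
ΔH = Σ(broken) − Σ(formed) = 7381 − 9856 = −2475 kJ

ΔH ≈ −2475 kJ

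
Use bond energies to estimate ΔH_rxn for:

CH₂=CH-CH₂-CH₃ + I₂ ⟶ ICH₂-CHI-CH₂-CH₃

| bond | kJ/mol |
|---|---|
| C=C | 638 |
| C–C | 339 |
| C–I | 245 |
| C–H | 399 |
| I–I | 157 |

ΔH ≈ −34 kJ

Bonds broken (reactants):
  C–C: 2 × 339 = 678
  C–H: 8 × 399 = 3192
  C=C: 1 × 638 = 638
  I–I: 1 × 157 = 157
  Σ(broken) = 4665 kJ
Bonds formed (products):
  C–C: 3 × 339 = 1017
  C–H: 8 × 399 = 3192
  C–I: 2 × 245 = 490
  Σ(formed) = 4699 kJ
ΔH = Σ(broken) − Σ(formed) = 4665 − 4699 = −34 kJ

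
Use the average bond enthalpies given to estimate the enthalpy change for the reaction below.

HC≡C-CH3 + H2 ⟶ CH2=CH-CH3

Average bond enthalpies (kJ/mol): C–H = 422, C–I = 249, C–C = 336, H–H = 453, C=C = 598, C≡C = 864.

ΔH ≈ −125 kJ

Bonds broken (reactants):
  C≡C: 1 × 864 = 864
  C–C: 1 × 336 = 336
  C–H: 4 × 422 = 1688
  H–H: 1 × 453 = 453
  Σ(broken) = 3341 kJ
Bonds formed (products):
  C–C: 1 × 336 = 336
  C–H: 6 × 422 = 2532
  C=C: 1 × 598 = 598
  Σ(formed) = 3466 kJ
ΔH = Σ(broken) − Σ(formed) = 3341 − 3466 = −125 kJ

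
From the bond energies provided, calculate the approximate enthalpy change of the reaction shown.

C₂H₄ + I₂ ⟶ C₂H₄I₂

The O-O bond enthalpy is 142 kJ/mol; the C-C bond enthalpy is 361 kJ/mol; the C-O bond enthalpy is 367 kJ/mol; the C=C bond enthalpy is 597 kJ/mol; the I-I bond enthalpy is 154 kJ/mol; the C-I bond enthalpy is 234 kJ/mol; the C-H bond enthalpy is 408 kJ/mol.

Bonds broken (reactants):
  C-H: 4 × 408 = 1632
  C=C: 1 × 597 = 597
  I-I: 1 × 154 = 154
  Σ(broken) = 2383 kJ
Bonds formed (products):
  C-C: 1 × 361 = 361
  C-H: 4 × 408 = 1632
  C-I: 2 × 234 = 468
  Σ(formed) = 2461 kJ
ΔH = Σ(broken) − Σ(formed) = 2383 − 2461 = −78 kJ

ΔH ≈ −78 kJ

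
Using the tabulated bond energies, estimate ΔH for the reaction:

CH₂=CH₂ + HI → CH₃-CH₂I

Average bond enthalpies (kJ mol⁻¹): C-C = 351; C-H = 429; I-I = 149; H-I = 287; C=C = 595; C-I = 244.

ΔH ≈ −142 kJ

Bonds broken (reactants):
  C-H: 4 × 429 = 1716
  C=C: 1 × 595 = 595
  H-I: 1 × 287 = 287
  Σ(broken) = 2598 kJ
Bonds formed (products):
  C-C: 1 × 351 = 351
  C-H: 5 × 429 = 2145
  C-I: 1 × 244 = 244
  Σ(formed) = 2740 kJ
ΔH = Σ(broken) − Σ(formed) = 2598 − 2740 = −142 kJ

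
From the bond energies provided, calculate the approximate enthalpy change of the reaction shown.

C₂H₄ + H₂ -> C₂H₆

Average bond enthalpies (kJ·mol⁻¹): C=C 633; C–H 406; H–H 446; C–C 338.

Bonds broken (reactants):
  C–H: 4 × 406 = 1624
  C=C: 1 × 633 = 633
  H–H: 1 × 446 = 446
  Σ(broken) = 2703 kJ
Bonds formed (products):
  C–C: 1 × 338 = 338
  C–H: 6 × 406 = 2436
  Σ(formed) = 2774 kJ
ΔH = Σ(broken) − Σ(formed) = 2703 − 2774 = −71 kJ

ΔH ≈ −71 kJ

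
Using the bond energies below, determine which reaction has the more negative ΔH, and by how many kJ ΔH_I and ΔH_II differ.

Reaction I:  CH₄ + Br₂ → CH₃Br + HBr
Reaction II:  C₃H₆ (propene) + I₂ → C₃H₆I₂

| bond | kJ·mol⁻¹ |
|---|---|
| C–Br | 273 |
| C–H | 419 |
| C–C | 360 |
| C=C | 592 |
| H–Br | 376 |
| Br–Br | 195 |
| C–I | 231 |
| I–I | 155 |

Reaction I:
  Bonds broken (reactants):
    Br–Br: 1 × 195 = 195
    C–H: 4 × 419 = 1676
    Σ(broken) = 1871 kJ
  Bonds formed (products):
    C–Br: 1 × 273 = 273
    C–H: 3 × 419 = 1257
    H–Br: 1 × 376 = 376
    Σ(formed) = 1906 kJ
  ΔH_I = 1871 − 1906 = −35 kJ
Reaction II:
  Bonds broken (reactants):
    C–C: 1 × 360 = 360
    C–H: 6 × 419 = 2514
    C=C: 1 × 592 = 592
    I–I: 1 × 155 = 155
    Σ(broken) = 3621 kJ
  Bonds formed (products):
    C–C: 2 × 360 = 720
    C–H: 6 × 419 = 2514
    C–I: 2 × 231 = 462
    Σ(formed) = 3696 kJ
  ΔH_II = 3621 − 3696 = −75 kJ
ΔH_I − ΔH_II = +40 kJ, so reaction II has the more negative ΔH; |ΔH_I − ΔH_II| = 40 kJ.

Reaction II, by 40 kJ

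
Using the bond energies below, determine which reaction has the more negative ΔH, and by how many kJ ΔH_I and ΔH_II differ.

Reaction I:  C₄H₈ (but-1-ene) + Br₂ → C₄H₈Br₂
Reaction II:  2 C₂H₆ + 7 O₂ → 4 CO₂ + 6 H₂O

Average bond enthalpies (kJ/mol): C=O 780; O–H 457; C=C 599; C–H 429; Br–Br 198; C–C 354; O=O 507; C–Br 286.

Reaction I:
  Bonds broken (reactants):
    Br–Br: 1 × 198 = 198
    C–C: 2 × 354 = 708
    C–H: 8 × 429 = 3432
    C=C: 1 × 599 = 599
    Σ(broken) = 4937 kJ
  Bonds formed (products):
    C–Br: 2 × 286 = 572
    C–C: 3 × 354 = 1062
    C–H: 8 × 429 = 3432
    Σ(formed) = 5066 kJ
  ΔH_I = 4937 − 5066 = −129 kJ
Reaction II:
  Bonds broken (reactants):
    C–C: 2 × 354 = 708
    C–H: 12 × 429 = 5148
    O=O: 7 × 507 = 3549
    Σ(broken) = 9405 kJ
  Bonds formed (products):
    C=O: 8 × 780 = 6240
    O–H: 12 × 457 = 5484
    Σ(formed) = 11724 kJ
  ΔH_II = 9405 − 11724 = −2319 kJ
ΔH_I − ΔH_II = +2190 kJ, so reaction II has the more negative ΔH; |ΔH_I − ΔH_II| = 2190 kJ.

Reaction II, by 2190 kJ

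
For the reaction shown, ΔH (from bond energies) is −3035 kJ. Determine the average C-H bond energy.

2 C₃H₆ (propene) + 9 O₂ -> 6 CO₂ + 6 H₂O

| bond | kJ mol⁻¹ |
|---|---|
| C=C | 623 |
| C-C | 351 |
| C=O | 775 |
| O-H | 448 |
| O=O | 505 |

D(C-H) ≈ 429 kJ/mol

Let D be the C-H bond energy.
Σ(broken) = 2×351 + 12×D + 2×623 + 9×505 = 6493 + 12D
Σ(formed) = 12×775 + 12×448 = 14676
ΔH = Σ(broken) − Σ(formed) = (6493 + 12D) − (14676) = −8183 + 12D
Setting this equal to −3035 kJ gives 12D = 5148, so D = 429 kJ/mol.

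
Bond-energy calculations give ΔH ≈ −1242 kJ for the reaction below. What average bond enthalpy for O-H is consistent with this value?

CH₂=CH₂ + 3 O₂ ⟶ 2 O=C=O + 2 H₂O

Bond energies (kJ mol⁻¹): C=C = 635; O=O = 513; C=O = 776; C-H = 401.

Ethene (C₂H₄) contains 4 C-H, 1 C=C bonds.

D(O-H) ≈ 479 kJ/mol

Let D be the O-H bond energy.
Σ(broken) = 4×401 + 1×635 + 3×513 = 3778
Σ(formed) = 4×776 + 4×D = 3104 + 4D
ΔH = Σ(broken) − Σ(formed) = (3778) − (3104 + 4D) = +674 − 4D
Setting this equal to −1242 kJ gives 4D = 1916, so D = 479 kJ/mol.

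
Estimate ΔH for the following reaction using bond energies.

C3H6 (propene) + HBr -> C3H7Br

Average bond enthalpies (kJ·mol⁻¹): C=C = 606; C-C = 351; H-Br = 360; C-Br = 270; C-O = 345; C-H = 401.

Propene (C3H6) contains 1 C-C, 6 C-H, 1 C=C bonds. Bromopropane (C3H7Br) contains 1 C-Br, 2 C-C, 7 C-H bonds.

Bonds broken (reactants):
  C-C: 1 × 351 = 351
  C-H: 6 × 401 = 2406
  C=C: 1 × 606 = 606
  H-Br: 1 × 360 = 360
  Σ(broken) = 3723 kJ
Bonds formed (products):
  C-Br: 1 × 270 = 270
  C-C: 2 × 351 = 702
  C-H: 7 × 401 = 2807
  Σ(formed) = 3779 kJ
ΔH = Σ(broken) − Σ(formed) = 3723 − 3779 = −56 kJ

ΔH ≈ −56 kJ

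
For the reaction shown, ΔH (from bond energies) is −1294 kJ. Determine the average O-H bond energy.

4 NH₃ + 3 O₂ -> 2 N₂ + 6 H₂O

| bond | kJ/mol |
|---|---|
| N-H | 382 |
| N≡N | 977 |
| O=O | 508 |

Let D be the O-H bond energy.
Σ(broken) = 12×382 + 3×508 = 6108
Σ(formed) = 2×977 + 12×D = 1954 + 12D
ΔH = Σ(broken) − Σ(formed) = (6108) − (1954 + 12D) = +4154 − 12D
Setting this equal to −1294 kJ gives 12D = 5448, so D = 454 kJ/mol.

D(O-H) ≈ 454 kJ/mol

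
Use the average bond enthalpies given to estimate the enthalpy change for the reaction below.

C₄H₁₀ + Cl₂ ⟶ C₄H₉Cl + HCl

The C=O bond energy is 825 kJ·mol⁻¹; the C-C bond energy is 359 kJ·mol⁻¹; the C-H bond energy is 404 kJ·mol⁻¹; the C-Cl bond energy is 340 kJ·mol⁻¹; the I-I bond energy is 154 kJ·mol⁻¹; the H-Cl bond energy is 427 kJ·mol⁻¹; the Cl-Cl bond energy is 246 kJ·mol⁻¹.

ΔH ≈ −117 kJ

Bonds broken (reactants):
  C-C: 3 × 359 = 1077
  C-H: 10 × 404 = 4040
  Cl-Cl: 1 × 246 = 246
  Σ(broken) = 5363 kJ
Bonds formed (products):
  C-C: 3 × 359 = 1077
  C-Cl: 1 × 340 = 340
  C-H: 9 × 404 = 3636
  H-Cl: 1 × 427 = 427
  Σ(formed) = 5480 kJ
ΔH = Σ(broken) − Σ(formed) = 5363 − 5480 = −117 kJ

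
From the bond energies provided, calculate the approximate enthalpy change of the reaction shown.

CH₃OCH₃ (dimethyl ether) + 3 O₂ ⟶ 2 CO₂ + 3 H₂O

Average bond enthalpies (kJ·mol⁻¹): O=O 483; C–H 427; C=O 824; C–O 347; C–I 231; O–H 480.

Bonds broken (reactants):
  C–H: 6 × 427 = 2562
  C–O: 2 × 347 = 694
  O=O: 3 × 483 = 1449
  Σ(broken) = 4705 kJ
Bonds formed (products):
  C=O: 4 × 824 = 3296
  O–H: 6 × 480 = 2880
  Σ(formed) = 6176 kJ
ΔH = Σ(broken) − Σ(formed) = 4705 − 6176 = −1471 kJ

ΔH ≈ −1471 kJ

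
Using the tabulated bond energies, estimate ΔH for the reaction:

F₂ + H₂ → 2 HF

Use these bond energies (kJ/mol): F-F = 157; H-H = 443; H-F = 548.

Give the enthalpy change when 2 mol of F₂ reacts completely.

Bonds broken (reactants):
  F-F: 1 × 157 = 157
  H-H: 1 × 443 = 443
  Σ(broken) = 600 kJ
Bonds formed (products):
  H-F: 2 × 548 = 1096
  Σ(formed) = 1096 kJ
ΔH = Σ(broken) − Σ(formed) = 600 − 1096 = −496 kJ
For 2× the reaction as written: 2 × (−496) = −992 kJ

ΔH = −992 kJ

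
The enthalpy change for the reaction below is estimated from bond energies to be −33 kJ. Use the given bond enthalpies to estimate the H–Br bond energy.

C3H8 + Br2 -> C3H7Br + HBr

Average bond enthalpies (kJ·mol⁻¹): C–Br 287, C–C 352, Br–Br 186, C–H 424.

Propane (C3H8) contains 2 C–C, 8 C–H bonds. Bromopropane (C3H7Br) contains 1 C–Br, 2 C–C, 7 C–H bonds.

Let D be the H–Br bond energy.
Σ(broken) = 1×186 + 2×352 + 8×424 = 4282
Σ(formed) = 1×287 + 2×352 + 7×424 + 1×D = 3959 + D
ΔH = Σ(broken) − Σ(formed) = (4282) − (3959 + D) = +323 − D
Setting this equal to −33 kJ gives D = 356 kJ/mol.

D(H–Br) ≈ 356 kJ/mol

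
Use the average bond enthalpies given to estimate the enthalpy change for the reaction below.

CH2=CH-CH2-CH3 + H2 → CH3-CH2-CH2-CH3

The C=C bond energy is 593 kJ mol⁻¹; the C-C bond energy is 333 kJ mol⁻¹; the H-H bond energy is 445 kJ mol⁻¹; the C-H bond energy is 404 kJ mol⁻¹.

ΔH ≈ −103 kJ

Bonds broken (reactants):
  C-C: 2 × 333 = 666
  C-H: 8 × 404 = 3232
  C=C: 1 × 593 = 593
  H-H: 1 × 445 = 445
  Σ(broken) = 4936 kJ
Bonds formed (products):
  C-C: 3 × 333 = 999
  C-H: 10 × 404 = 4040
  Σ(formed) = 5039 kJ
ΔH = Σ(broken) − Σ(formed) = 4936 − 5039 = −103 kJ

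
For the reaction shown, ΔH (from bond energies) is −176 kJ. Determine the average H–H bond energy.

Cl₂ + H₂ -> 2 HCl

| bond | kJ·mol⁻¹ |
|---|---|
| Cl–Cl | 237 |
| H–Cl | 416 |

Let D be the H–H bond energy.
Σ(broken) = 1×237 + 1×D = 237 + D
Σ(formed) = 2×416 = 832
ΔH = Σ(broken) − Σ(formed) = (237 + D) − (832) = −595 + D
Setting this equal to −176 kJ gives D = 419 kJ/mol.

D(H–H) ≈ 419 kJ/mol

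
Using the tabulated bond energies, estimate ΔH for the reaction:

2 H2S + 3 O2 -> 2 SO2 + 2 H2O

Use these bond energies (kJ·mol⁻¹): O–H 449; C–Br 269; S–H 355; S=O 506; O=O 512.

Bonds broken (reactants):
  O=O: 3 × 512 = 1536
  S–H: 4 × 355 = 1420
  Σ(broken) = 2956 kJ
Bonds formed (products):
  O–H: 4 × 449 = 1796
  S=O: 4 × 506 = 2024
  Σ(formed) = 3820 kJ
ΔH = Σ(broken) − Σ(formed) = 2956 − 3820 = −864 kJ

ΔH ≈ −864 kJ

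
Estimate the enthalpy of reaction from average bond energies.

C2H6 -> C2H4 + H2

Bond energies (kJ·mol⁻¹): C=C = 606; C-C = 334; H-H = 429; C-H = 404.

Bonds broken (reactants):
  C-C: 1 × 334 = 334
  C-H: 6 × 404 = 2424
  Σ(broken) = 2758 kJ
Bonds formed (products):
  C-H: 4 × 404 = 1616
  C=C: 1 × 606 = 606
  H-H: 1 × 429 = 429
  Σ(formed) = 2651 kJ
ΔH = Σ(broken) − Σ(formed) = 2758 − 2651 = +107 kJ

ΔH ≈ +107 kJ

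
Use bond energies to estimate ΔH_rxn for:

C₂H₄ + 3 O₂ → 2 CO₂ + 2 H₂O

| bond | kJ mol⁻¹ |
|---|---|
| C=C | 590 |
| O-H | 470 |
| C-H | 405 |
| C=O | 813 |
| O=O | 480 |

ΔH ≈ −1482 kJ

Bonds broken (reactants):
  C-H: 4 × 405 = 1620
  C=C: 1 × 590 = 590
  O=O: 3 × 480 = 1440
  Σ(broken) = 3650 kJ
Bonds formed (products):
  C=O: 4 × 813 = 3252
  O-H: 4 × 470 = 1880
  Σ(formed) = 5132 kJ
ΔH = Σ(broken) − Σ(formed) = 3650 − 5132 = −1482 kJ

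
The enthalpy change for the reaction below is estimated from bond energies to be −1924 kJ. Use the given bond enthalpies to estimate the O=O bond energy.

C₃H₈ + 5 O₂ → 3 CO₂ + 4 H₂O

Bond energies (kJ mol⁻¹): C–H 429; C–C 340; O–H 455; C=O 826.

D(O=O) ≈ 512 kJ/mol

Let D be the O=O bond energy.
Σ(broken) = 2×340 + 8×429 + 5×D = 4112 + 5D
Σ(formed) = 6×826 + 8×455 = 8596
ΔH = Σ(broken) − Σ(formed) = (4112 + 5D) − (8596) = −4484 + 5D
Setting this equal to −1924 kJ gives 5D = 2560, so D = 512 kJ/mol.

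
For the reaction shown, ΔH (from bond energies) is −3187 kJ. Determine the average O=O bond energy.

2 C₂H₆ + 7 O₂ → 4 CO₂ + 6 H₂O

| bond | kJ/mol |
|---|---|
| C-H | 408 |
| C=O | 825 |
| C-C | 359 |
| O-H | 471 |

D(O=O) ≈ 493 kJ/mol

Let D be the O=O bond energy.
Σ(broken) = 2×359 + 12×408 + 7×D = 5614 + 7D
Σ(formed) = 8×825 + 12×471 = 12252
ΔH = Σ(broken) − Σ(formed) = (5614 + 7D) − (12252) = −6638 + 7D
Setting this equal to −3187 kJ gives 7D = 3451, so D = 493 kJ/mol.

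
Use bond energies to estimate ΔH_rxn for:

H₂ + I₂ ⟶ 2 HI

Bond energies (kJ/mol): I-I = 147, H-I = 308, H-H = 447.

ΔH ≈ −22 kJ

Bonds broken (reactants):
  H-H: 1 × 447 = 447
  I-I: 1 × 147 = 147
  Σ(broken) = 594 kJ
Bonds formed (products):
  H-I: 2 × 308 = 616
  Σ(formed) = 616 kJ
ΔH = Σ(broken) − Σ(formed) = 594 − 616 = −22 kJ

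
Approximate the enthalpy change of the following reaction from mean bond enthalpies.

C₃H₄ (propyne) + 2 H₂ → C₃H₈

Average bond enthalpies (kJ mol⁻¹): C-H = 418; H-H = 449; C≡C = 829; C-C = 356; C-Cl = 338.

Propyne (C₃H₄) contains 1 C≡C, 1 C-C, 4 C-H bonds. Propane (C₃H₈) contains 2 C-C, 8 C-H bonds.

Bonds broken (reactants):
  C≡C: 1 × 829 = 829
  C-C: 1 × 356 = 356
  C-H: 4 × 418 = 1672
  H-H: 2 × 449 = 898
  Σ(broken) = 3755 kJ
Bonds formed (products):
  C-C: 2 × 356 = 712
  C-H: 8 × 418 = 3344
  Σ(formed) = 4056 kJ
ΔH = Σ(broken) − Σ(formed) = 3755 − 4056 = −301 kJ

ΔH ≈ −301 kJ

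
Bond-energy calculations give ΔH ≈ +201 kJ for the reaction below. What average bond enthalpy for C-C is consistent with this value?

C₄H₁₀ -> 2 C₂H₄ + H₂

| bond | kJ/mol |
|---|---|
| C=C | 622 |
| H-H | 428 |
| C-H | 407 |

D(C-C) ≈ 353 kJ/mol

Let D be the C-C bond energy.
Σ(broken) = 3×D + 10×407 = 4070 + 3D
Σ(formed) = 8×407 + 2×622 + 1×428 = 4928
ΔH = Σ(broken) − Σ(formed) = (4070 + 3D) − (4928) = −858 + 3D
Setting this equal to +201 kJ gives 3D = 1059, so D = 353 kJ/mol.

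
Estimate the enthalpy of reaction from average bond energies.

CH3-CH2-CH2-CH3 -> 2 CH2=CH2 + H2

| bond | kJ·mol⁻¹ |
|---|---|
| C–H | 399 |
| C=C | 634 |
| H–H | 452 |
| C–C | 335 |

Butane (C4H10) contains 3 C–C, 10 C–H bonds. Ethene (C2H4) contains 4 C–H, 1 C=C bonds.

ΔH ≈ +83 kJ

Bonds broken (reactants):
  C–C: 3 × 335 = 1005
  C–H: 10 × 399 = 3990
  Σ(broken) = 4995 kJ
Bonds formed (products):
  C–H: 8 × 399 = 3192
  C=C: 2 × 634 = 1268
  H–H: 1 × 452 = 452
  Σ(formed) = 4912 kJ
ΔH = Σ(broken) − Σ(formed) = 4995 − 4912 = +83 kJ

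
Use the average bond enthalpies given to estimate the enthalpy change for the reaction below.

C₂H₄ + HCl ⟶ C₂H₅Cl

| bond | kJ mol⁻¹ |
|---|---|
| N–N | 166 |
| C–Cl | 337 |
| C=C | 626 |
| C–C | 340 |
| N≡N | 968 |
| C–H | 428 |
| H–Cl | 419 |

ΔH ≈ −60 kJ

Bonds broken (reactants):
  C–H: 4 × 428 = 1712
  C=C: 1 × 626 = 626
  H–Cl: 1 × 419 = 419
  Σ(broken) = 2757 kJ
Bonds formed (products):
  C–C: 1 × 340 = 340
  C–Cl: 1 × 337 = 337
  C–H: 5 × 428 = 2140
  Σ(formed) = 2817 kJ
ΔH = Σ(broken) − Σ(formed) = 2757 − 2817 = −60 kJ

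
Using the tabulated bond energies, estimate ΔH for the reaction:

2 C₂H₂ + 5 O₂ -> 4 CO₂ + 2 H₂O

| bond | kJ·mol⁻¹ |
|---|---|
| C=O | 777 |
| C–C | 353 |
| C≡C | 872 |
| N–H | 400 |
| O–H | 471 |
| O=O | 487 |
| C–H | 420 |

Bonds broken (reactants):
  C≡C: 2 × 872 = 1744
  C–H: 4 × 420 = 1680
  O=O: 5 × 487 = 2435
  Σ(broken) = 5859 kJ
Bonds formed (products):
  C=O: 8 × 777 = 6216
  O–H: 4 × 471 = 1884
  Σ(formed) = 8100 kJ
ΔH = Σ(broken) − Σ(formed) = 5859 − 8100 = −2241 kJ

ΔH ≈ −2241 kJ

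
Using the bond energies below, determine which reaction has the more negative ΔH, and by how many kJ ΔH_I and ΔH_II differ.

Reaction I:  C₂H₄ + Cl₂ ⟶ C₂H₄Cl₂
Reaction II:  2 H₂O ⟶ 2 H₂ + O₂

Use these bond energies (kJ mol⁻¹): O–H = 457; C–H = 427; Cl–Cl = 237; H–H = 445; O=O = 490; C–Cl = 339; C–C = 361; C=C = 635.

Reaction I:
  Bonds broken (reactants):
    C–H: 4 × 427 = 1708
    C=C: 1 × 635 = 635
    Cl–Cl: 1 × 237 = 237
    Σ(broken) = 2580 kJ
  Bonds formed (products):
    C–C: 1 × 361 = 361
    C–Cl: 2 × 339 = 678
    C–H: 4 × 427 = 1708
    Σ(formed) = 2747 kJ
  ΔH_I = 2580 − 2747 = −167 kJ
Reaction II:
  Bonds broken (reactants):
    O–H: 4 × 457 = 1828
    Σ(broken) = 1828 kJ
  Bonds formed (products):
    H–H: 2 × 445 = 890
    O=O: 1 × 490 = 490
    Σ(formed) = 1380 kJ
  ΔH_II = 1828 − 1380 = +448 kJ
ΔH_I − ΔH_II = −615 kJ, so reaction I has the more negative ΔH; |ΔH_I − ΔH_II| = 615 kJ.

Reaction I, by 615 kJ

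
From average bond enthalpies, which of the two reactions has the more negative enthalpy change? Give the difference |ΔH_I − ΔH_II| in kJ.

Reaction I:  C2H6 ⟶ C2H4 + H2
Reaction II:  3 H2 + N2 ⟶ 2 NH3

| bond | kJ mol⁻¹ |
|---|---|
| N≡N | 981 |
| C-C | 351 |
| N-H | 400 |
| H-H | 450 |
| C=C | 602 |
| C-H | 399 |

Reaction I:
  Bonds broken (reactants):
    C-C: 1 × 351 = 351
    C-H: 6 × 399 = 2394
    Σ(broken) = 2745 kJ
  Bonds formed (products):
    C-H: 4 × 399 = 1596
    C=C: 1 × 602 = 602
    H-H: 1 × 450 = 450
    Σ(formed) = 2648 kJ
  ΔH_I = 2745 − 2648 = +97 kJ
Reaction II:
  Bonds broken (reactants):
    H-H: 3 × 450 = 1350
    N≡N: 1 × 981 = 981
    Σ(broken) = 2331 kJ
  Bonds formed (products):
    N-H: 6 × 400 = 2400
    Σ(formed) = 2400 kJ
  ΔH_II = 2331 − 2400 = −69 kJ
ΔH_I − ΔH_II = +166 kJ, so reaction II has the more negative ΔH; |ΔH_I − ΔH_II| = 166 kJ.

Reaction II, by 166 kJ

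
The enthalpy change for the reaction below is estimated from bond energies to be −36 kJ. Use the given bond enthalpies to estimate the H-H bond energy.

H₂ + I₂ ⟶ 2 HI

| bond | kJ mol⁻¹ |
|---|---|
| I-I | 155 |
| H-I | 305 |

Let D be the H-H bond energy.
Σ(broken) = 1×D + 1×155 = 155 + D
Σ(formed) = 2×305 = 610
ΔH = Σ(broken) − Σ(formed) = (155 + D) − (610) = −455 + D
Setting this equal to −36 kJ gives D = 419 kJ/mol.

D(H-H) ≈ 419 kJ/mol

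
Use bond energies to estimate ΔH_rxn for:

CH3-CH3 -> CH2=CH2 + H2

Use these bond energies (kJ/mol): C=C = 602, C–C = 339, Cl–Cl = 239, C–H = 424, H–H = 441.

ΔH ≈ +144 kJ

Bonds broken (reactants):
  C–C: 1 × 339 = 339
  C–H: 6 × 424 = 2544
  Σ(broken) = 2883 kJ
Bonds formed (products):
  C–H: 4 × 424 = 1696
  C=C: 1 × 602 = 602
  H–H: 1 × 441 = 441
  Σ(formed) = 2739 kJ
ΔH = Σ(broken) − Σ(formed) = 2883 − 2739 = +144 kJ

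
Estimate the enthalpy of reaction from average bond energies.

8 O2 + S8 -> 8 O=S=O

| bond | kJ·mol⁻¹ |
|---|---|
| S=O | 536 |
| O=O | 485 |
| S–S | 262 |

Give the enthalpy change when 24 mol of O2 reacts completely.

Bonds broken (reactants):
  O=O: 8 × 485 = 3880
  S–S: 8 × 262 = 2096
  Σ(broken) = 5976 kJ
Bonds formed (products):
  S=O: 16 × 536 = 8576
  Σ(formed) = 8576 kJ
ΔH = Σ(broken) − Σ(formed) = 5976 − 8576 = −2600 kJ
For 3× the reaction as written: 3 × (−2600) = −7800 kJ

ΔH = −7800 kJ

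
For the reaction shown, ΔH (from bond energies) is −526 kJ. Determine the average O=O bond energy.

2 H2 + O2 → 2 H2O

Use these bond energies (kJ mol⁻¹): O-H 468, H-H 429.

D(O=O) ≈ 488 kJ/mol

Let D be the O=O bond energy.
Σ(broken) = 2×429 + 1×D = 858 + D
Σ(formed) = 4×468 = 1872
ΔH = Σ(broken) − Σ(formed) = (858 + D) − (1872) = −1014 + D
Setting this equal to −526 kJ gives D = 488 kJ/mol.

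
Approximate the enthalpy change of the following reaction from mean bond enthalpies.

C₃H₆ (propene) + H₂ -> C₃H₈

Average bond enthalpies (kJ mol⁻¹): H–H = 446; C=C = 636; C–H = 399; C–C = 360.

Bonds broken (reactants):
  C–C: 1 × 360 = 360
  C–H: 6 × 399 = 2394
  C=C: 1 × 636 = 636
  H–H: 1 × 446 = 446
  Σ(broken) = 3836 kJ
Bonds formed (products):
  C–C: 2 × 360 = 720
  C–H: 8 × 399 = 3192
  Σ(formed) = 3912 kJ
ΔH = Σ(broken) − Σ(formed) = 3836 − 3912 = −76 kJ

ΔH ≈ −76 kJ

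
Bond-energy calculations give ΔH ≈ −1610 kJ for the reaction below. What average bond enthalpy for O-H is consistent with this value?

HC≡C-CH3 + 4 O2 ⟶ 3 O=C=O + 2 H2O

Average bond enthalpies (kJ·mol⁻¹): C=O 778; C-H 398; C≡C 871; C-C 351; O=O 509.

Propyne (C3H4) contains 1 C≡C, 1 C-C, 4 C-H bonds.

D(O-H) ≈ 448 kJ/mol

Let D be the O-H bond energy.
Σ(broken) = 1×871 + 1×351 + 4×398 + 4×509 = 4850
Σ(formed) = 6×778 + 4×D = 4668 + 4D
ΔH = Σ(broken) − Σ(formed) = (4850) − (4668 + 4D) = +182 − 4D
Setting this equal to −1610 kJ gives 4D = 1792, so D = 448 kJ/mol.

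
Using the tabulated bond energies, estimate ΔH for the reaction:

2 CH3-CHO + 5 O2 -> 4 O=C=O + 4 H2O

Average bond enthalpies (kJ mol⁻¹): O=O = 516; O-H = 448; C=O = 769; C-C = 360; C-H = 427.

ΔH ≈ −1482 kJ

Bonds broken (reactants):
  C-C: 2 × 360 = 720
  C-H: 8 × 427 = 3416
  C=O: 2 × 769 = 1538
  O=O: 5 × 516 = 2580
  Σ(broken) = 8254 kJ
Bonds formed (products):
  C=O: 8 × 769 = 6152
  O-H: 8 × 448 = 3584
  Σ(formed) = 9736 kJ
ΔH = Σ(broken) − Σ(formed) = 8254 − 9736 = −1482 kJ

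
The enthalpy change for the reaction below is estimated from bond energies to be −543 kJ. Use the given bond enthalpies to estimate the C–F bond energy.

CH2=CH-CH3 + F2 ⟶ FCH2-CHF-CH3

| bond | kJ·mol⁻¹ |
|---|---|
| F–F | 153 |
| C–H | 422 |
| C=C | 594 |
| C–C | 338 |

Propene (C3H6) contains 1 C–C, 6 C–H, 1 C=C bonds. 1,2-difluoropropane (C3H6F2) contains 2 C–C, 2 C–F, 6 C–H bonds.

D(C–F) ≈ 476 kJ/mol

Let D be the C–F bond energy.
Σ(broken) = 1×338 + 6×422 + 1×594 + 1×153 = 3617
Σ(formed) = 2×338 + 2×D + 6×422 = 3208 + 2D
ΔH = Σ(broken) − Σ(formed) = (3617) − (3208 + 2D) = +409 − 2D
Setting this equal to −543 kJ gives 2D = 952, so D = 476 kJ/mol.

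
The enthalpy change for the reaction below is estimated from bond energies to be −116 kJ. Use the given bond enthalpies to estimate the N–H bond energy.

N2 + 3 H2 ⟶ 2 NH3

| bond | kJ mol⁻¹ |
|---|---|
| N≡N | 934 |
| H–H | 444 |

Let D be the N–H bond energy.
Σ(broken) = 3×444 + 1×934 = 2266
Σ(formed) = 6×D = 6D
ΔH = Σ(broken) − Σ(formed) = (2266) − (6D) = +2266 − 6D
Setting this equal to −116 kJ gives 6D = 2382, so D = 397 kJ/mol.

D(N–H) ≈ 397 kJ/mol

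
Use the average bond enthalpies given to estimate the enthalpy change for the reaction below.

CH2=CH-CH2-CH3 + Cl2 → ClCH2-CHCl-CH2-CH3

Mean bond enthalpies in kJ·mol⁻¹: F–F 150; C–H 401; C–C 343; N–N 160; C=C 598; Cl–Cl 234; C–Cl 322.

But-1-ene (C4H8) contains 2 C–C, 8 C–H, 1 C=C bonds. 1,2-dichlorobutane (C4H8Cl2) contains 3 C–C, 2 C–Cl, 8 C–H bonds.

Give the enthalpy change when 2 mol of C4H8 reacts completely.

Bonds broken (reactants):
  C–C: 2 × 343 = 686
  C–H: 8 × 401 = 3208
  C=C: 1 × 598 = 598
  Cl–Cl: 1 × 234 = 234
  Σ(broken) = 4726 kJ
Bonds formed (products):
  C–C: 3 × 343 = 1029
  C–Cl: 2 × 322 = 644
  C–H: 8 × 401 = 3208
  Σ(formed) = 4881 kJ
ΔH = Σ(broken) − Σ(formed) = 4726 − 4881 = −155 kJ
For 2× the reaction as written: 2 × (−155) = −310 kJ

ΔH = −310 kJ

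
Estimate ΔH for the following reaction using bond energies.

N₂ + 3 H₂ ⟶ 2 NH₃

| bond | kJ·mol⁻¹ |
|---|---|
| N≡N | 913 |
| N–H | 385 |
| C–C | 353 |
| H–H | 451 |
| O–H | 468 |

Bonds broken (reactants):
  H–H: 3 × 451 = 1353
  N≡N: 1 × 913 = 913
  Σ(broken) = 2266 kJ
Bonds formed (products):
  N–H: 6 × 385 = 2310
  Σ(formed) = 2310 kJ
ΔH = Σ(broken) − Σ(formed) = 2266 − 2310 = −44 kJ

ΔH ≈ −44 kJ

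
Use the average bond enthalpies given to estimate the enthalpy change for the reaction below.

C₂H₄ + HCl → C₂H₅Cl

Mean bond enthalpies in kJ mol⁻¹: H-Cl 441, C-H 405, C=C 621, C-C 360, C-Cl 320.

Bonds broken (reactants):
  C-H: 4 × 405 = 1620
  C=C: 1 × 621 = 621
  H-Cl: 1 × 441 = 441
  Σ(broken) = 2682 kJ
Bonds formed (products):
  C-C: 1 × 360 = 360
  C-Cl: 1 × 320 = 320
  C-H: 5 × 405 = 2025
  Σ(formed) = 2705 kJ
ΔH = Σ(broken) − Σ(formed) = 2682 − 2705 = −23 kJ

ΔH ≈ −23 kJ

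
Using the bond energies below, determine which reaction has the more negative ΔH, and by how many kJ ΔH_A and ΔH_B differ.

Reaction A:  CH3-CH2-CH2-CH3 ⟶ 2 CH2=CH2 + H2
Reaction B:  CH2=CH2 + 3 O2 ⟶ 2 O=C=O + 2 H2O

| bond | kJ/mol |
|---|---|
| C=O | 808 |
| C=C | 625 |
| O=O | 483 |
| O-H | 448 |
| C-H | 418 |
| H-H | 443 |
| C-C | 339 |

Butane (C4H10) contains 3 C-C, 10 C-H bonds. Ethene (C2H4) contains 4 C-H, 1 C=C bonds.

Reaction B, by 1438 kJ

Reaction A:
  Bonds broken (reactants):
    C-C: 3 × 339 = 1017
    C-H: 10 × 418 = 4180
    Σ(broken) = 5197 kJ
  Bonds formed (products):
    C-H: 8 × 418 = 3344
    C=C: 2 × 625 = 1250
    H-H: 1 × 443 = 443
    Σ(formed) = 5037 kJ
  ΔH_A = 5197 − 5037 = +160 kJ
Reaction B:
  Bonds broken (reactants):
    C-H: 4 × 418 = 1672
    C=C: 1 × 625 = 625
    O=O: 3 × 483 = 1449
    Σ(broken) = 3746 kJ
  Bonds formed (products):
    C=O: 4 × 808 = 3232
    O-H: 4 × 448 = 1792
    Σ(formed) = 5024 kJ
  ΔH_B = 3746 − 5024 = −1278 kJ
ΔH_A − ΔH_B = +1438 kJ, so reaction B has the more negative ΔH; |ΔH_A − ΔH_B| = 1438 kJ.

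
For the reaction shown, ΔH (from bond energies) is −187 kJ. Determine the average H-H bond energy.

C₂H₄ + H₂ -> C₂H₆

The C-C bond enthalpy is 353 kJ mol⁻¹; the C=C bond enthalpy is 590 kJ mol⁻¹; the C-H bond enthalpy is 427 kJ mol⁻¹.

D(H-H) ≈ 430 kJ/mol

Let D be the H-H bond energy.
Σ(broken) = 4×427 + 1×590 + 1×D = 2298 + D
Σ(formed) = 1×353 + 6×427 = 2915
ΔH = Σ(broken) − Σ(formed) = (2298 + D) − (2915) = −617 + D
Setting this equal to −187 kJ gives D = 430 kJ/mol.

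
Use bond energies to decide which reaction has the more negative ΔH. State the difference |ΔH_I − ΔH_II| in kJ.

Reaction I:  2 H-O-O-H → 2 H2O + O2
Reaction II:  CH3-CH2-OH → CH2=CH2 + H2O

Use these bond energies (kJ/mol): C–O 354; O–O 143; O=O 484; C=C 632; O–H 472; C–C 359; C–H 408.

Reaction I, by 215 kJ

Reaction I:
  Bonds broken (reactants):
    O–H: 4 × 472 = 1888
    O–O: 2 × 143 = 286
    Σ(broken) = 2174 kJ
  Bonds formed (products):
    O–H: 4 × 472 = 1888
    O=O: 1 × 484 = 484
    Σ(formed) = 2372 kJ
  ΔH_I = 2174 − 2372 = −198 kJ
Reaction II:
  Bonds broken (reactants):
    C–C: 1 × 359 = 359
    C–H: 5 × 408 = 2040
    C–O: 1 × 354 = 354
    O–H: 1 × 472 = 472
    Σ(broken) = 3225 kJ
  Bonds formed (products):
    C–H: 4 × 408 = 1632
    C=C: 1 × 632 = 632
    O–H: 2 × 472 = 944
    Σ(formed) = 3208 kJ
  ΔH_II = 3225 − 3208 = +17 kJ
ΔH_I − ΔH_II = −215 kJ, so reaction I has the more negative ΔH; |ΔH_I − ΔH_II| = 215 kJ.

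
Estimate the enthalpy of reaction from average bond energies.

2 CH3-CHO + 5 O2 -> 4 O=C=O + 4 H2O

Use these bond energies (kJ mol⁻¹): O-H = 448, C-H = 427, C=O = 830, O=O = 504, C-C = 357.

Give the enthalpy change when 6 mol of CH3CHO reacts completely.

Bonds broken (reactants):
  C-C: 2 × 357 = 714
  C-H: 8 × 427 = 3416
  C=O: 2 × 830 = 1660
  O=O: 5 × 504 = 2520
  Σ(broken) = 8310 kJ
Bonds formed (products):
  C=O: 8 × 830 = 6640
  O-H: 8 × 448 = 3584
  Σ(formed) = 10224 kJ
ΔH = Σ(broken) − Σ(formed) = 8310 − 10224 = −1914 kJ
For 3× the reaction as written: 3 × (−1914) = −5742 kJ

ΔH = −5742 kJ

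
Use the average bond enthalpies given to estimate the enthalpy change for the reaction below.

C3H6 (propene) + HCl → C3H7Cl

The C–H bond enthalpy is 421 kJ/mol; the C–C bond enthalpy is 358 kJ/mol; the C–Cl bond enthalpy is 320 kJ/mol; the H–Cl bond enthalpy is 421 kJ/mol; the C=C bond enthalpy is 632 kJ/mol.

ΔH ≈ −46 kJ

Bonds broken (reactants):
  C–C: 1 × 358 = 358
  C–H: 6 × 421 = 2526
  C=C: 1 × 632 = 632
  H–Cl: 1 × 421 = 421
  Σ(broken) = 3937 kJ
Bonds formed (products):
  C–C: 2 × 358 = 716
  C–Cl: 1 × 320 = 320
  C–H: 7 × 421 = 2947
  Σ(formed) = 3983 kJ
ΔH = Σ(broken) − Σ(formed) = 3937 − 3983 = −46 kJ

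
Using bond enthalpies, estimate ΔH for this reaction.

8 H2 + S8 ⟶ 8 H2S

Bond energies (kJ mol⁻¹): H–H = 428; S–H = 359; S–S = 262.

ΔH ≈ −224 kJ

Bonds broken (reactants):
  H–H: 8 × 428 = 3424
  S–S: 8 × 262 = 2096
  Σ(broken) = 5520 kJ
Bonds formed (products):
  S–H: 16 × 359 = 5744
  Σ(formed) = 5744 kJ
ΔH = Σ(broken) − Σ(formed) = 5520 − 5744 = −224 kJ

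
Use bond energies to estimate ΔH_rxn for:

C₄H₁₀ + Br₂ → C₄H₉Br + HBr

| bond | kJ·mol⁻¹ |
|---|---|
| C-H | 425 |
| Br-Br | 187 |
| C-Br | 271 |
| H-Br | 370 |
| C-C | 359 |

Bonds broken (reactants):
  Br-Br: 1 × 187 = 187
  C-C: 3 × 359 = 1077
  C-H: 10 × 425 = 4250
  Σ(broken) = 5514 kJ
Bonds formed (products):
  C-Br: 1 × 271 = 271
  C-C: 3 × 359 = 1077
  C-H: 9 × 425 = 3825
  H-Br: 1 × 370 = 370
  Σ(formed) = 5543 kJ
ΔH = Σ(broken) − Σ(formed) = 5514 − 5543 = −29 kJ

ΔH ≈ −29 kJ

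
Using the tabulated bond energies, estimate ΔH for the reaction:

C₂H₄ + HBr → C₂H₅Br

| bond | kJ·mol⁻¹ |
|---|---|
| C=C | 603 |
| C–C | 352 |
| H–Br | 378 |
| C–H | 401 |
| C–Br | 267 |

Bonds broken (reactants):
  C–H: 4 × 401 = 1604
  C=C: 1 × 603 = 603
  H–Br: 1 × 378 = 378
  Σ(broken) = 2585 kJ
Bonds formed (products):
  C–Br: 1 × 267 = 267
  C–C: 1 × 352 = 352
  C–H: 5 × 401 = 2005
  Σ(formed) = 2624 kJ
ΔH = Σ(broken) − Σ(formed) = 2585 − 2624 = −39 kJ

ΔH ≈ −39 kJ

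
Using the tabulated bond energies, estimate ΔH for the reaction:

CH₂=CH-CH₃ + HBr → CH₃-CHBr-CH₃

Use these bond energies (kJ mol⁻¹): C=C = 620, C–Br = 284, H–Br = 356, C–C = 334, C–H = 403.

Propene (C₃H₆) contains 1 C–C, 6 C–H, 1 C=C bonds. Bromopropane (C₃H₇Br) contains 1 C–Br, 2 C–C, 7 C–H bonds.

Bonds broken (reactants):
  C–C: 1 × 334 = 334
  C–H: 6 × 403 = 2418
  C=C: 1 × 620 = 620
  H–Br: 1 × 356 = 356
  Σ(broken) = 3728 kJ
Bonds formed (products):
  C–Br: 1 × 284 = 284
  C–C: 2 × 334 = 668
  C–H: 7 × 403 = 2821
  Σ(formed) = 3773 kJ
ΔH = Σ(broken) − Σ(formed) = 3728 − 3773 = −45 kJ

ΔH ≈ −45 kJ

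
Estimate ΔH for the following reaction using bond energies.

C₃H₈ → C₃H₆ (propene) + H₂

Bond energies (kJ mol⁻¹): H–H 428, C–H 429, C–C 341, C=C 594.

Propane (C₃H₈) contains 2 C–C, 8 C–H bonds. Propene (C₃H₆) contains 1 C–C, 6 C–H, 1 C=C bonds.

Bonds broken (reactants):
  C–C: 2 × 341 = 682
  C–H: 8 × 429 = 3432
  Σ(broken) = 4114 kJ
Bonds formed (products):
  C–C: 1 × 341 = 341
  C–H: 6 × 429 = 2574
  C=C: 1 × 594 = 594
  H–H: 1 × 428 = 428
  Σ(formed) = 3937 kJ
ΔH = Σ(broken) − Σ(formed) = 4114 − 3937 = +177 kJ

ΔH ≈ +177 kJ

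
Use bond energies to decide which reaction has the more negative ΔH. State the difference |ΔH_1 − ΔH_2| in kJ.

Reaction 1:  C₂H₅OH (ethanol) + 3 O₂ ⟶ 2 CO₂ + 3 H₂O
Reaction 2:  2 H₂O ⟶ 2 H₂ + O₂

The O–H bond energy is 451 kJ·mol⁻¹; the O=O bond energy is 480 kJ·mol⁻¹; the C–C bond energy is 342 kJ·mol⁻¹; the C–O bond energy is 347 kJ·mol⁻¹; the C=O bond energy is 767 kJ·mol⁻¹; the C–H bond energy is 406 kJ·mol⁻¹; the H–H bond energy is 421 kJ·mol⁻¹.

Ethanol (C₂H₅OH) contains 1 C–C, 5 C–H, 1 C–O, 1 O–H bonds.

Reaction 1:
  Bonds broken (reactants):
    C–C: 1 × 342 = 342
    C–H: 5 × 406 = 2030
    C–O: 1 × 347 = 347
    O–H: 1 × 451 = 451
    O=O: 3 × 480 = 1440
    Σ(broken) = 4610 kJ
  Bonds formed (products):
    C=O: 4 × 767 = 3068
    O–H: 6 × 451 = 2706
    Σ(formed) = 5774 kJ
  ΔH_1 = 4610 − 5774 = −1164 kJ
Reaction 2:
  Bonds broken (reactants):
    O–H: 4 × 451 = 1804
    Σ(broken) = 1804 kJ
  Bonds formed (products):
    H–H: 2 × 421 = 842
    O=O: 1 × 480 = 480
    Σ(formed) = 1322 kJ
  ΔH_2 = 1804 − 1322 = +482 kJ
ΔH_1 − ΔH_2 = −1646 kJ, so reaction 1 has the more negative ΔH; |ΔH_1 − ΔH_2| = 1646 kJ.

Reaction 1, by 1646 kJ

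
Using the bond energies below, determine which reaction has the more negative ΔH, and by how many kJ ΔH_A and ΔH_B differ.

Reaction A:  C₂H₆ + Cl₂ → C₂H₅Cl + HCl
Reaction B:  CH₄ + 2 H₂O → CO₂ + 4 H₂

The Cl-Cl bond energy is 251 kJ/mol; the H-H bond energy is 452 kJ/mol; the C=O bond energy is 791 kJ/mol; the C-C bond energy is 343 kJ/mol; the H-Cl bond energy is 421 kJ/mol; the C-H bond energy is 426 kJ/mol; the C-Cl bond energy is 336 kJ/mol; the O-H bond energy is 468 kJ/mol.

Reaction A:
  Bonds broken (reactants):
    C-C: 1 × 343 = 343
    C-H: 6 × 426 = 2556
    Cl-Cl: 1 × 251 = 251
    Σ(broken) = 3150 kJ
  Bonds formed (products):
    C-C: 1 × 343 = 343
    C-Cl: 1 × 336 = 336
    C-H: 5 × 426 = 2130
    H-Cl: 1 × 421 = 421
    Σ(formed) = 3230 kJ
  ΔH_A = 3150 − 3230 = −80 kJ
Reaction B:
  Bonds broken (reactants):
    C-H: 4 × 426 = 1704
    O-H: 4 × 468 = 1872
    Σ(broken) = 3576 kJ
  Bonds formed (products):
    C=O: 2 × 791 = 1582
    H-H: 4 × 452 = 1808
    Σ(formed) = 3390 kJ
  ΔH_B = 3576 − 3390 = +186 kJ
ΔH_A − ΔH_B = −266 kJ, so reaction A has the more negative ΔH; |ΔH_A − ΔH_B| = 266 kJ.

Reaction A, by 266 kJ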